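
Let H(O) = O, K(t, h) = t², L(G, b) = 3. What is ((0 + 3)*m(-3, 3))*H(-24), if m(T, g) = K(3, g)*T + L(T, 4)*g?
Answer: 1296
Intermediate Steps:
m(T, g) = 3*g + 9*T (m(T, g) = 3²*T + 3*g = 9*T + 3*g = 3*g + 9*T)
((0 + 3)*m(-3, 3))*H(-24) = ((0 + 3)*(3*3 + 9*(-3)))*(-24) = (3*(9 - 27))*(-24) = (3*(-18))*(-24) = -54*(-24) = 1296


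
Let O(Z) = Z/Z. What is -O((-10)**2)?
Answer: -1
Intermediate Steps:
O(Z) = 1
-O((-10)**2) = -1*1 = -1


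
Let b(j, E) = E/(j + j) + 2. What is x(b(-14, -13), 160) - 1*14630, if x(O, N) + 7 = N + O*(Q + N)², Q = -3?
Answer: 1295425/28 ≈ 46265.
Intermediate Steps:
b(j, E) = 2 + E/(2*j) (b(j, E) = E/((2*j)) + 2 = E*(1/(2*j)) + 2 = E/(2*j) + 2 = 2 + E/(2*j))
x(O, N) = -7 + N + O*(-3 + N)² (x(O, N) = -7 + (N + O*(-3 + N)²) = -7 + N + O*(-3 + N)²)
x(b(-14, -13), 160) - 1*14630 = (-7 + 160 + (2 + (½)*(-13)/(-14))*(-3 + 160)²) - 1*14630 = (-7 + 160 + (2 + (½)*(-13)*(-1/14))*157²) - 14630 = (-7 + 160 + (2 + 13/28)*24649) - 14630 = (-7 + 160 + (69/28)*24649) - 14630 = (-7 + 160 + 1700781/28) - 14630 = 1705065/28 - 14630 = 1295425/28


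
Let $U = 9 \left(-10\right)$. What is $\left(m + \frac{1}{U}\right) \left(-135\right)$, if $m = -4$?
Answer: $\frac{1083}{2} \approx 541.5$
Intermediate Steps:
$U = -90$
$\left(m + \frac{1}{U}\right) \left(-135\right) = \left(-4 + \frac{1}{-90}\right) \left(-135\right) = \left(-4 - \frac{1}{90}\right) \left(-135\right) = \left(- \frac{361}{90}\right) \left(-135\right) = \frac{1083}{2}$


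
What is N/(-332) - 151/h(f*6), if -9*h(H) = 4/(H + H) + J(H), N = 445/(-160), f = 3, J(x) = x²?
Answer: 130201757/30990208 ≈ 4.2014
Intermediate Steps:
N = -89/32 (N = 445*(-1/160) = -89/32 ≈ -2.7813)
h(H) = -2/(9*H) - H²/9 (h(H) = -(4/(H + H) + H²)/9 = -(4/(2*H) + H²)/9 = -((1/(2*H))*4 + H²)/9 = -(2/H + H²)/9 = -(H² + 2/H)/9 = -2/(9*H) - H²/9)
N/(-332) - 151/h(f*6) = -89/32/(-332) - 151*162/(-2 - (3*6)³) = -89/32*(-1/332) - 151*162/(-2 - 1*18³) = 89/10624 - 151*162/(-2 - 1*5832) = 89/10624 - 151*162/(-2 - 5832) = 89/10624 - 151/((⅑)*(1/18)*(-5834)) = 89/10624 - 151/(-2917/81) = 89/10624 - 151*(-81/2917) = 89/10624 + 12231/2917 = 130201757/30990208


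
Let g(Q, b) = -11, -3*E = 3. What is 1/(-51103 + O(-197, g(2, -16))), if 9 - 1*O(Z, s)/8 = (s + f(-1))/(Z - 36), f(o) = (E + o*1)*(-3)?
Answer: -233/11890263 ≈ -1.9596e-5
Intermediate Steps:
E = -1 (E = -1/3*3 = -1)
f(o) = 3 - 3*o (f(o) = (-1 + o*1)*(-3) = (-1 + o)*(-3) = 3 - 3*o)
O(Z, s) = 72 - 8*(6 + s)/(-36 + Z) (O(Z, s) = 72 - 8*(s + (3 - 3*(-1)))/(Z - 36) = 72 - 8*(s + (3 + 3))/(-36 + Z) = 72 - 8*(s + 6)/(-36 + Z) = 72 - 8*(6 + s)/(-36 + Z))
1/(-51103 + O(-197, g(2, -16))) = 1/(-51103 + 8*(-330 - 1*(-11) + 9*(-197))/(-36 - 197)) = 1/(-51103 + 8*(-330 + 11 - 1773)/(-233)) = 1/(-51103 + 8*(-1/233)*(-2092)) = 1/(-51103 + 16736/233) = 1/(-11890263/233) = -233/11890263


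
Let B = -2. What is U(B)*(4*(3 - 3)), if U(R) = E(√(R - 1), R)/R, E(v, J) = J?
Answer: 0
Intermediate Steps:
U(R) = 1 (U(R) = R/R = 1)
U(B)*(4*(3 - 3)) = 1*(4*(3 - 3)) = 1*(4*0) = 1*0 = 0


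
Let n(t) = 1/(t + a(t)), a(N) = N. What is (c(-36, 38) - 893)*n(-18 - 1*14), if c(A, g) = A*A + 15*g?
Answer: -973/64 ≈ -15.203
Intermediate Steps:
c(A, g) = A² + 15*g
n(t) = 1/(2*t) (n(t) = 1/(t + t) = 1/(2*t))
(c(-36, 38) - 893)*n(-18 - 1*14) = (((-36)² + 15*38) - 893)*(1/(2*(-18 - 1*14))) = ((1296 + 570) - 893)*(1/(2*(-18 - 14))) = (1866 - 893)*((½)/(-32)) = 973*((½)*(-1/32)) = 973*(-1/64) = -973/64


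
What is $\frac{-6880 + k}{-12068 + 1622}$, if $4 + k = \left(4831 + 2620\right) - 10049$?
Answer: $\frac{4741}{5223} \approx 0.90772$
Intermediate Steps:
$k = -2602$ ($k = -4 + \left(\left(4831 + 2620\right) - 10049\right) = -4 + \left(7451 - 10049\right) = -4 - 2598 = -2602$)
$\frac{-6880 + k}{-12068 + 1622} = \frac{-6880 - 2602}{-12068 + 1622} = - \frac{9482}{-10446} = \left(-9482\right) \left(- \frac{1}{10446}\right) = \frac{4741}{5223}$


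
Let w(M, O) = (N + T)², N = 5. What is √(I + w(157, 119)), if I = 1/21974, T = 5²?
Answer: √434571030374/21974 ≈ 30.000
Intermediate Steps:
T = 25
w(M, O) = 900 (w(M, O) = (5 + 25)² = 30² = 900)
I = 1/21974 ≈ 4.5508e-5
√(I + w(157, 119)) = √(1/21974 + 900) = √(19776601/21974) = √434571030374/21974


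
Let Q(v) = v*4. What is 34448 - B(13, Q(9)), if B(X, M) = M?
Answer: 34412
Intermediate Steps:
Q(v) = 4*v
34448 - B(13, Q(9)) = 34448 - 4*9 = 34448 - 1*36 = 34448 - 36 = 34412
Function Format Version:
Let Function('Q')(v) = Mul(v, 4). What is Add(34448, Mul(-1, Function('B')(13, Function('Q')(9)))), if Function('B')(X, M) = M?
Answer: 34412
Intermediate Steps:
Function('Q')(v) = Mul(4, v)
Add(34448, Mul(-1, Function('B')(13, Function('Q')(9)))) = Add(34448, Mul(-1, Mul(4, 9))) = Add(34448, Mul(-1, 36)) = Add(34448, -36) = 34412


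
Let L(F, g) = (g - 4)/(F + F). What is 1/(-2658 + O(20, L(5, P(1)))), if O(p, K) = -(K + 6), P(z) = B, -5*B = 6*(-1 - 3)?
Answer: -25/66602 ≈ -0.00037536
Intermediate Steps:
B = 24/5 (B = -6*(-1 - 3)/5 = -6*(-4)/5 = -1/5*(-24) = 24/5 ≈ 4.8000)
P(z) = 24/5
L(F, g) = (-4 + g)/(2*F) (L(F, g) = (-4 + g)/((2*F)) = (-4 + g)*(1/(2*F)) = (-4 + g)/(2*F))
O(p, K) = -6 - K (O(p, K) = -(6 + K) = -6 - K)
1/(-2658 + O(20, L(5, P(1)))) = 1/(-2658 + (-6 - (-4 + 24/5)/(2*5))) = 1/(-2658 + (-6 - 4/(2*5*5))) = 1/(-2658 + (-6 - 1*2/25)) = 1/(-2658 + (-6 - 2/25)) = 1/(-2658 - 152/25) = 1/(-66602/25) = -25/66602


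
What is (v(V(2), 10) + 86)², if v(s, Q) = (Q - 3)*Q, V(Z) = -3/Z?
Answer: 24336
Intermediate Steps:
v(s, Q) = Q*(-3 + Q) (v(s, Q) = (-3 + Q)*Q = Q*(-3 + Q))
(v(V(2), 10) + 86)² = (10*(-3 + 10) + 86)² = (10*7 + 86)² = (70 + 86)² = 156² = 24336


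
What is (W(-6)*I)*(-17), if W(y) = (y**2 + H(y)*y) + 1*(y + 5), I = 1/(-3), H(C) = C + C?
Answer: 1819/3 ≈ 606.33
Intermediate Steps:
H(C) = 2*C
I = -1/3 ≈ -0.33333
W(y) = 5 + y + 3*y**2 (W(y) = (y**2 + (2*y)*y) + 1*(y + 5) = (y**2 + 2*y**2) + 1*(5 + y) = 3*y**2 + (5 + y) = 5 + y + 3*y**2)
(W(-6)*I)*(-17) = ((5 - 6 + 3*(-6)**2)*(-1/3))*(-17) = ((5 - 6 + 3*36)*(-1/3))*(-17) = ((5 - 6 + 108)*(-1/3))*(-17) = (107*(-1/3))*(-17) = -107/3*(-17) = 1819/3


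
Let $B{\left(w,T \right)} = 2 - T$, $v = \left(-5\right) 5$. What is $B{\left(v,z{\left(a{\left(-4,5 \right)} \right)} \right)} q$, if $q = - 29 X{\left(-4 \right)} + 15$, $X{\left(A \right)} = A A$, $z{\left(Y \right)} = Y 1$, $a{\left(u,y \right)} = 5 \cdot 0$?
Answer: $-898$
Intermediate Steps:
$a{\left(u,y \right)} = 0$
$z{\left(Y \right)} = Y$
$v = -25$
$X{\left(A \right)} = A^{2}$
$q = -449$ ($q = - 29 \left(-4\right)^{2} + 15 = \left(-29\right) 16 + 15 = -464 + 15 = -449$)
$B{\left(v,z{\left(a{\left(-4,5 \right)} \right)} \right)} q = \left(2 - 0\right) \left(-449\right) = \left(2 + 0\right) \left(-449\right) = 2 \left(-449\right) = -898$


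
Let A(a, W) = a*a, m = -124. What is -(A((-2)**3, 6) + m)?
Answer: 60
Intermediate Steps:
A(a, W) = a**2
-(A((-2)**3, 6) + m) = -(((-2)**3)**2 - 124) = -((-8)**2 - 124) = -(64 - 124) = -1*(-60) = 60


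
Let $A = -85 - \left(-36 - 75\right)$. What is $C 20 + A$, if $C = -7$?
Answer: $-114$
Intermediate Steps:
$A = 26$ ($A = -85 - \left(-36 - 75\right) = -85 - -111 = -85 + 111 = 26$)
$C 20 + A = \left(-7\right) 20 + 26 = -140 + 26 = -114$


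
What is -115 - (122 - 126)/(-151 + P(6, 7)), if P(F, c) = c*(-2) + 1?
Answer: -4716/41 ≈ -115.02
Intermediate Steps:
P(F, c) = 1 - 2*c (P(F, c) = -2*c + 1 = 1 - 2*c)
-115 - (122 - 126)/(-151 + P(6, 7)) = -115 - (122 - 126)/(-151 + (1 - 2*7)) = -115 - (-4)/(-151 + (1 - 14)) = -115 - (-4)/(-151 - 13) = -115 - (-4)/(-164) = -115 - (-4)*(-1)/164 = -115 - 1*1/41 = -115 - 1/41 = -4716/41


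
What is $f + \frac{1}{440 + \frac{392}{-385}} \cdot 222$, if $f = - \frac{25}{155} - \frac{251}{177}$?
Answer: $- \frac{23705939}{22079688} \approx -1.0737$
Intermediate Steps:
$f = - \frac{8666}{5487}$ ($f = \left(-25\right) \frac{1}{155} - \frac{251}{177} = - \frac{5}{31} - \frac{251}{177} = - \frac{8666}{5487} \approx -1.5794$)
$f + \frac{1}{440 + \frac{392}{-385}} \cdot 222 = - \frac{8666}{5487} + \frac{1}{440 + \frac{392}{-385}} \cdot 222 = - \frac{8666}{5487} + \frac{1}{440 + 392 \left(- \frac{1}{385}\right)} 222 = - \frac{8666}{5487} + \frac{1}{440 - \frac{56}{55}} \cdot 222 = - \frac{8666}{5487} + \frac{1}{\frac{24144}{55}} \cdot 222 = - \frac{8666}{5487} + \frac{55}{24144} \cdot 222 = - \frac{8666}{5487} + \frac{2035}{4024} = - \frac{23705939}{22079688}$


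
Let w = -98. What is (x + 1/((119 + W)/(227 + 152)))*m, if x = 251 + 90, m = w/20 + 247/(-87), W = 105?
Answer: -17822251/6720 ≈ -2652.1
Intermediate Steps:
m = -6733/870 (m = -98/20 + 247/(-87) = -98*1/20 + 247*(-1/87) = -49/10 - 247/87 = -6733/870 ≈ -7.7391)
x = 341
(x + 1/((119 + W)/(227 + 152)))*m = (341 + 1/((119 + 105)/(227 + 152)))*(-6733/870) = (341 + 1/(224/379))*(-6733/870) = (341 + 379/224)*(-6733/870) = (76763/224)*(-6733/870) = -17822251/6720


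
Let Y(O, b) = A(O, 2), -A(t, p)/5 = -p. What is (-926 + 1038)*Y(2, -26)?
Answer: 1120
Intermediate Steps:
A(t, p) = 5*p (A(t, p) = -(-5)*p = 5*p)
Y(O, b) = 10 (Y(O, b) = 5*2 = 10)
(-926 + 1038)*Y(2, -26) = (-926 + 1038)*10 = 112*10 = 1120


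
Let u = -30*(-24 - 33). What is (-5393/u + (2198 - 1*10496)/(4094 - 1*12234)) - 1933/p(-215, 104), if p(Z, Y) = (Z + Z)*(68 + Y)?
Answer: -10852019911/5147394120 ≈ -2.1083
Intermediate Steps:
p(Z, Y) = 2*Z*(68 + Y) (p(Z, Y) = (2*Z)*(68 + Y) = 2*Z*(68 + Y))
u = 1710 (u = -30*(-57) = 1710)
(-5393/u + (2198 - 1*10496)/(4094 - 1*12234)) - 1933/p(-215, 104) = (-5393/1710 + (2198 - 1*10496)/(4094 - 1*12234)) - 1933/(2*(-215)*(68 + 104)) = (-5393*1/1710 + (2198 - 10496)/(4094 - 12234)) - 1933/(2*(-215)*172) = (-5393/1710 - 8298/(-8140)) - 1933/(-73960) = (-5393/1710 - 8298*(-1/8140)) - 1933*(-1)/73960 = (-5393/1710 + 4149/4070) - 1*(-1933/73960) = -742736/347985 + 1933/73960 = -10852019911/5147394120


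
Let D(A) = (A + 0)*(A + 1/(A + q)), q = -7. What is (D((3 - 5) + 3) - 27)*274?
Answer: -21509/3 ≈ -7169.7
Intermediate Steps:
D(A) = A*(A + 1/(-7 + A)) (D(A) = (A + 0)*(A + 1/(A - 7)) = A*(A + 1/(-7 + A)))
(D((3 - 5) + 3) - 27)*274 = (((3 - 5) + 3)*(1 + ((3 - 5) + 3)**2 - 7*((3 - 5) + 3))/(-7 + ((3 - 5) + 3)) - 27)*274 = ((-2 + 3)*(1 + (-2 + 3)**2 - 7*(-2 + 3))/(-7 + (-2 + 3)) - 27)*274 = (1*(1 + 1**2 - 7*1)/(-7 + 1) - 27)*274 = (1*(1 + 1 - 7)/(-6) - 27)*274 = (1*(-1/6)*(-5) - 27)*274 = (5/6 - 27)*274 = -157/6*274 = -21509/3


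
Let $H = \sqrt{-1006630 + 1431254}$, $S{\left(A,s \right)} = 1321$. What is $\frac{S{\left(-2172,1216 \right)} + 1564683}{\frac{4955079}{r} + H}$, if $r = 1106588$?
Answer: $- \frac{8586761616991673808}{519943247020648015} + \frac{7670519371516443904 \sqrt{26539}}{519943247020648015} \approx 2386.8$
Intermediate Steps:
$H = 4 \sqrt{26539}$ ($H = \sqrt{424624} = 4 \sqrt{26539} \approx 651.63$)
$\frac{S{\left(-2172,1216 \right)} + 1564683}{\frac{4955079}{r} + H} = \frac{1321 + 1564683}{\frac{4955079}{1106588} + 4 \sqrt{26539}} = \frac{1566004}{4955079 \cdot \frac{1}{1106588} + 4 \sqrt{26539}} = \frac{1566004}{\frac{4955079}{1106588} + 4 \sqrt{26539}}$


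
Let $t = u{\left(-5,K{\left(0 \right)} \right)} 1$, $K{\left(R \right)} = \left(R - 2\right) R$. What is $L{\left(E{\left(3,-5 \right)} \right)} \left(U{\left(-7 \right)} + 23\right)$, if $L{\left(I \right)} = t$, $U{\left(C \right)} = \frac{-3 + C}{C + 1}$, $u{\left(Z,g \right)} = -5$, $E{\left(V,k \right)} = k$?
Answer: $- \frac{370}{3} \approx -123.33$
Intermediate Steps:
$K{\left(R \right)} = R \left(-2 + R\right)$ ($K{\left(R \right)} = \left(-2 + R\right) R = R \left(-2 + R\right)$)
$U{\left(C \right)} = \frac{-3 + C}{1 + C}$
$t = -5$ ($t = \left(-5\right) 1 = -5$)
$L{\left(I \right)} = -5$
$L{\left(E{\left(3,-5 \right)} \right)} \left(U{\left(-7 \right)} + 23\right) = - 5 \left(\frac{-3 - 7}{1 - 7} + 23\right) = - 5 \left(\frac{1}{-6} \left(-10\right) + 23\right) = - 5 \left(\left(- \frac{1}{6}\right) \left(-10\right) + 23\right) = - 5 \left(\frac{5}{3} + 23\right) = \left(-5\right) \frac{74}{3} = - \frac{370}{3}$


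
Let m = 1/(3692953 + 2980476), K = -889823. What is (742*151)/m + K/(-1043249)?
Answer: 780041796674336305/1043249 ≈ 7.4770e+11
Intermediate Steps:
m = 1/6673429 ≈ 1.4985e-7
(742*151)/m + K/(-1043249) = (742*151)/(1/6673429) - 889823/(-1043249) = 112042*6673429 - 889823*(-1/1043249) = 747704332018 + 889823/1043249 = 780041796674336305/1043249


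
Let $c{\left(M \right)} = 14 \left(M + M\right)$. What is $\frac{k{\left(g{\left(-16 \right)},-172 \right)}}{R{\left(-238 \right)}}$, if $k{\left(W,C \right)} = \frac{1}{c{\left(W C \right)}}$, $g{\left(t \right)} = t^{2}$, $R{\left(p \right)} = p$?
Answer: $\frac{1}{293429248} \approx 3.408 \cdot 10^{-9}$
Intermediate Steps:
$c{\left(M \right)} = 28 M$ ($c{\left(M \right)} = 14 \cdot 2 M = 28 M$)
$k{\left(W,C \right)} = \frac{1}{28 C W}$ ($k{\left(W,C \right)} = \frac{1}{28 W C} = \frac{1}{28 C W}$)
$\frac{k{\left(g{\left(-16 \right)},-172 \right)}}{R{\left(-238 \right)}} = \frac{\frac{1}{28} \frac{1}{-172} \frac{1}{\left(-16\right)^{2}}}{-238} = \frac{1}{28} \left(- \frac{1}{172}\right) \frac{1}{256} \left(- \frac{1}{238}\right) = \left(- \frac{1}{1232896}\right) \left(- \frac{1}{238}\right) = \frac{1}{293429248}$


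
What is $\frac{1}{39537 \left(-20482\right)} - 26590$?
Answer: $- \frac{21532497816061}{809796834} \approx -26590.0$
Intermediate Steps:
$\frac{1}{39537 \left(-20482\right)} - 26590 = \frac{1}{39537} \left(- \frac{1}{20482}\right) - 26590 = - \frac{1}{809796834} - 26590 = - \frac{21532497816061}{809796834}$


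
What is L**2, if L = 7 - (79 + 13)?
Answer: 7225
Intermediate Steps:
L = -85 (L = 7 - 1*92 = 7 - 92 = -85)
L**2 = (-85)**2 = 7225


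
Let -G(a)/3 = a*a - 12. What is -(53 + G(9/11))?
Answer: -10526/121 ≈ -86.992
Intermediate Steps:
G(a) = 36 - 3*a² (G(a) = -3*(a*a - 12) = -3*(a² - 12) = -3*(-12 + a²) = 36 - 3*a²)
-(53 + G(9/11)) = -(53 + (36 - 3*(9/11)²)) = -(53 + (36 - 3*81/121)) = -(53 + (36 - 243/121)) = -(53 + 4113/121) = -1*10526/121 = -10526/121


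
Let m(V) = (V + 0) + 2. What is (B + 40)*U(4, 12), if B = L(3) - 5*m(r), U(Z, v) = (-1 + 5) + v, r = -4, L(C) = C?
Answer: 848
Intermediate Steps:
m(V) = 2 + V (m(V) = V + 2 = 2 + V)
U(Z, v) = 4 + v
B = 13 (B = 3 - 5*(2 - 4) = 3 - 5*(-2) = 3 + 10 = 13)
(B + 40)*U(4, 12) = (13 + 40)*(4 + 12) = 53*16 = 848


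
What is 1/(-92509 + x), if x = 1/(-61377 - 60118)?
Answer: -121495/11239380956 ≈ -1.0810e-5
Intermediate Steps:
x = -1/121495 (x = 1/(-121495) = -1/121495 ≈ -8.2308e-6)
1/(-92509 + x) = 1/(-92509 - 1/121495) = 1/(-11239380956/121495) = -121495/11239380956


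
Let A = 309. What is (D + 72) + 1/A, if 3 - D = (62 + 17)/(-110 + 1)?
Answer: 2550595/33681 ≈ 75.728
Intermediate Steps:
D = 406/109 (D = 3 - (62 + 17)/(-110 + 1) = 3 - 79/(-109) = 3 - 79*(-1)/109 = 3 - 1*(-79/109) = 3 + 79/109 = 406/109 ≈ 3.7248)
(D + 72) + 1/A = (406/109 + 72) + 1/309 = 8254/109 + 1*(1/309) = 8254/109 + 1/309 = 2550595/33681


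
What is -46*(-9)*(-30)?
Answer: -12420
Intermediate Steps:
-46*(-9)*(-30) = 414*(-30) = -12420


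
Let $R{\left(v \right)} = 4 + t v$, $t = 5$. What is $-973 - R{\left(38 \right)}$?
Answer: $-1167$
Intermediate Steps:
$R{\left(v \right)} = 4 + 5 v$
$-973 - R{\left(38 \right)} = -973 - \left(4 + 5 \cdot 38\right) = -973 - \left(4 + 190\right) = -973 - 194 = -1167$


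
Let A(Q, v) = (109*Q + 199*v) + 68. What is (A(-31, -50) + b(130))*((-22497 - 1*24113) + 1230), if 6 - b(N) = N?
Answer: 607411300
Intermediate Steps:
A(Q, v) = 68 + 109*Q + 199*v
b(N) = 6 - N
(A(-31, -50) + b(130))*((-22497 - 1*24113) + 1230) = ((68 + 109*(-31) + 199*(-50)) + (6 - 1*130))*((-22497 - 1*24113) + 1230) = ((68 - 3379 - 9950) + (6 - 130))*((-22497 - 24113) + 1230) = (-13261 - 124)*(-46610 + 1230) = -13385*(-45380) = 607411300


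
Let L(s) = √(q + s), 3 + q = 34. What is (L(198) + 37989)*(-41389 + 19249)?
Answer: -841076460 - 22140*√229 ≈ -8.4141e+8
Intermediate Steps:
q = 31 (q = -3 + 34 = 31)
L(s) = √(31 + s)
(L(198) + 37989)*(-41389 + 19249) = (√(31 + 198) + 37989)*(-41389 + 19249) = (√229 + 37989)*(-22140) = (37989 + √229)*(-22140) = -841076460 - 22140*√229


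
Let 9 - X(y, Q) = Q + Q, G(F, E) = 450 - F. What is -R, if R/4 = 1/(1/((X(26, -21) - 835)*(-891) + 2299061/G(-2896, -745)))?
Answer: -4679254570/1673 ≈ -2.7969e+6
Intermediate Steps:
X(y, Q) = 9 - 2*Q (X(y, Q) = 9 - (Q + Q) = 9 - 2*Q)
R = 4679254570/1673 (R = 4/(1/(((9 - 2*(-21)) - 835)*(-891) + 2299061/(450 - 1*(-2896)))) = 4/(1/(((9 + 42) - 835)*(-891) + 2299061/(450 + 2896))) = 4/(1/((51 - 835)*(-891) + 2299061/3346)) = 4/(1/(-784*(-891) + 2299061*(1/3346))) = 4/(1/(698544 + 2299061/3346)) = 4/(1/(2339627285/3346)) = 4/(3346/2339627285) = 4*(2339627285/3346) = 4679254570/1673 ≈ 2.7969e+6)
-R = -1*4679254570/1673 = -4679254570/1673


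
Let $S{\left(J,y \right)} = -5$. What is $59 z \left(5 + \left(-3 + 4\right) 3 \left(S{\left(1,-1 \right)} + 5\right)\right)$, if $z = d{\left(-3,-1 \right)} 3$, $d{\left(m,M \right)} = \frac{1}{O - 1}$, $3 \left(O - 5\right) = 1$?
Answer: $\frac{2655}{13} \approx 204.23$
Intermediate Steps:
$O = \frac{16}{3}$ ($O = 5 + \frac{1}{3} \cdot 1 = 5 + \frac{1}{3} = \frac{16}{3} \approx 5.3333$)
$d{\left(m,M \right)} = \frac{3}{13}$ ($d{\left(m,M \right)} = \frac{1}{\frac{16}{3} - 1} = \frac{1}{\frac{13}{3}} = \frac{3}{13}$)
$z = \frac{9}{13}$ ($z = \frac{3}{13} \cdot 3 = \frac{9}{13} \approx 0.69231$)
$59 z \left(5 + \left(-3 + 4\right) 3 \left(S{\left(1,-1 \right)} + 5\right)\right) = 59 \cdot \frac{9}{13} \left(5 + \left(-3 + 4\right) 3 \left(-5 + 5\right)\right) = \frac{531 \left(5 + 1 \cdot 3 \cdot 0\right)}{13} = \frac{531 \left(5 + 3 \cdot 0\right)}{13} = \frac{531 \left(5 + 0\right)}{13} = \frac{531}{13} \cdot 5 = \frac{2655}{13}$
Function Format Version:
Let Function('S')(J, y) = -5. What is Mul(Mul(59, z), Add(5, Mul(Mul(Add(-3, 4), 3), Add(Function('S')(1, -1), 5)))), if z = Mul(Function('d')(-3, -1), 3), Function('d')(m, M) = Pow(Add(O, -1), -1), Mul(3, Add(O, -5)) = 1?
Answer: Rational(2655, 13) ≈ 204.23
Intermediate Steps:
O = Rational(16, 3) (O = Add(5, Mul(Rational(1, 3), 1)) = Add(5, Rational(1, 3)) = Rational(16, 3) ≈ 5.3333)
Function('d')(m, M) = Rational(3, 13) (Function('d')(m, M) = Pow(Add(Rational(16, 3), -1), -1) = Pow(Rational(13, 3), -1) = Rational(3, 13))
z = Rational(9, 13) (z = Mul(Rational(3, 13), 3) = Rational(9, 13) ≈ 0.69231)
Mul(Mul(59, z), Add(5, Mul(Mul(Add(-3, 4), 3), Add(Function('S')(1, -1), 5)))) = Mul(Mul(59, Rational(9, 13)), Add(5, Mul(Mul(Add(-3, 4), 3), Add(-5, 5)))) = Mul(Rational(531, 13), Add(5, Mul(Mul(1, 3), 0))) = Mul(Rational(531, 13), Add(5, Mul(3, 0))) = Mul(Rational(531, 13), Add(5, 0)) = Mul(Rational(531, 13), 5) = Rational(2655, 13)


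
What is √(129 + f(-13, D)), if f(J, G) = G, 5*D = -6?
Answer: 3*√355/5 ≈ 11.305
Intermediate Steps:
D = -6/5 (D = (⅕)*(-6) = -6/5 ≈ -1.2000)
√(129 + f(-13, D)) = √(129 - 6/5) = √(639/5) = 3*√355/5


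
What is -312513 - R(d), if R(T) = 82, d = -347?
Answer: -312595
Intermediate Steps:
-312513 - R(d) = -312513 - 1*82 = -312513 - 82 = -312595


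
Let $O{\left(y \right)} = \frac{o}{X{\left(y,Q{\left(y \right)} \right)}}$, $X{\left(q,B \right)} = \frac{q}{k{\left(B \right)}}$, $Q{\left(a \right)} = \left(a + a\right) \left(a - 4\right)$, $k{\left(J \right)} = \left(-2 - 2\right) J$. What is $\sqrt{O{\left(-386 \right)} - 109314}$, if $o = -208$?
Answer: $i \sqrt{758274} \approx 870.79 i$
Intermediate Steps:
$k{\left(J \right)} = - 4 J$
$Q{\left(a \right)} = 2 a \left(-4 + a\right)$
$X{\left(q,B \right)} = - \frac{q}{4 B}$ ($X{\left(q,B \right)} = \frac{q}{\left(-4\right) B} = q \left(- \frac{1}{4 B}\right) = - \frac{q}{4 B}$)
$O{\left(y \right)} = -6656 + 1664 y$ ($O{\left(y \right)} = - \frac{208}{\left(- \frac{1}{4}\right) y \frac{1}{2 y \left(-4 + y\right)}} = - \frac{208}{\left(- \frac{1}{8}\right) \frac{1}{-4 + y}} = - 208 \left(32 - 8 y\right) = -6656 + 1664 y$)
$\sqrt{O{\left(-386 \right)} - 109314} = \sqrt{\left(-6656 + 1664 \left(-386\right)\right) - 109314} = \sqrt{\left(-6656 - 642304\right) - 109314} = \sqrt{-648960 - 109314} = \sqrt{-758274} = i \sqrt{758274}$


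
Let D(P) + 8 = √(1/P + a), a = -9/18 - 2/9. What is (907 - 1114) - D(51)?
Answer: -199 - I*√7310/102 ≈ -199.0 - 0.83822*I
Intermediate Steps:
a = -13/18 (a = -9*1/18 - 2*⅑ = -½ - 2/9 = -13/18 ≈ -0.72222)
D(P) = -8 + √(-13/18 + 1/P) (D(P) = -8 + √(1/P - 13/18) = -8 + √(-13/18 + 1/P))
(907 - 1114) - D(51) = (907 - 1114) - (-8 + √(-26 + 36/51)/6) = -207 - (-8 + √(-26 + 36*(1/51))/6) = -207 - (-8 + √(-26 + 12/17)/6) = -207 - (-8 + √(-430/17)/6) = -207 - (-8 + (I*√7310/17)/6) = -207 - (-8 + I*√7310/102) = -207 + (8 - I*√7310/102) = -199 - I*√7310/102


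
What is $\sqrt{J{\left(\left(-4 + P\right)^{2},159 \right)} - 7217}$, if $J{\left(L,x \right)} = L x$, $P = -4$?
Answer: $\sqrt{2959} \approx 54.397$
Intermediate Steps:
$\sqrt{J{\left(\left(-4 + P\right)^{2},159 \right)} - 7217} = \sqrt{\left(-4 - 4\right)^{2} \cdot 159 - 7217} = \sqrt{\left(-8\right)^{2} \cdot 159 - 7217} = \sqrt{64 \cdot 159 - 7217} = \sqrt{10176 - 7217} = \sqrt{2959}$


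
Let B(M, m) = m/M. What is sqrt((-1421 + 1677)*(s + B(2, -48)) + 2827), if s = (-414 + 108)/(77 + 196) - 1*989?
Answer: I*sqrt(2126460973)/91 ≈ 506.74*I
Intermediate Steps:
s = -90101/91 (s = -306/273 - 989 = -306*1/273 - 989 = -102/91 - 989 = -90101/91 ≈ -990.12)
sqrt((-1421 + 1677)*(s + B(2, -48)) + 2827) = sqrt((-1421 + 1677)*(-90101/91 - 48/2) + 2827) = sqrt(256*(-90101/91 - 48*1/2) + 2827) = sqrt(256*(-90101/91 - 24) + 2827) = sqrt(256*(-92285/91) + 2827) = sqrt(-23624960/91 + 2827) = sqrt(-23367703/91) = I*sqrt(2126460973)/91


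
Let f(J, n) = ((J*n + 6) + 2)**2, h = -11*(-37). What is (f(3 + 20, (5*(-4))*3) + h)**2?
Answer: 3544901949681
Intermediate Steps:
h = 407
f(J, n) = (8 + J*n)**2 (f(J, n) = ((6 + J*n) + 2)**2 = (8 + J*n)**2)
(f(3 + 20, (5*(-4))*3) + h)**2 = ((8 + (3 + 20)*((5*(-4))*3))**2 + 407)**2 = ((8 + 23*(-20*3))**2 + 407)**2 = ((8 + 23*(-60))**2 + 407)**2 = ((8 - 1380)**2 + 407)**2 = ((-1372)**2 + 407)**2 = (1882384 + 407)**2 = 1882791**2 = 3544901949681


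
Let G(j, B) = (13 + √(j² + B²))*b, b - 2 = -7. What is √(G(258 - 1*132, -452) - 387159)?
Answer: √(-387224 - 10*√55045) ≈ 624.16*I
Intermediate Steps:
b = -5 (b = 2 - 7 = -5)
G(j, B) = -65 - 5*√(B² + j²) (G(j, B) = (13 + √(j² + B²))*(-5) = (13 + √(B² + j²))*(-5) = -65 - 5*√(B² + j²))
√(G(258 - 1*132, -452) - 387159) = √((-65 - 5*√((-452)² + (258 - 1*132)²)) - 387159) = √((-65 - 5*√(204304 + (258 - 132)²)) - 387159) = √((-65 - 5*√(204304 + 126²)) - 387159) = √((-65 - 5*√(204304 + 15876)) - 387159) = √((-65 - 10*√55045) - 387159) = √(-387224 - 10*√55045)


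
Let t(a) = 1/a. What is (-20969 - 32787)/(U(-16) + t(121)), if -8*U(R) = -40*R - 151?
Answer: 52035808/59161 ≈ 879.56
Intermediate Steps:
U(R) = 151/8 + 5*R (U(R) = -(-40*R - 151)/8 = -(-151 - 40*R)/8 = 151/8 + 5*R)
(-20969 - 32787)/(U(-16) + t(121)) = (-20969 - 32787)/((151/8 + 5*(-16)) + 1/121) = -53756/((151/8 - 80) + 1/121) = -53756/(-489/8 + 1/121) = -53756/(-59161/968) = -53756*(-968/59161) = 52035808/59161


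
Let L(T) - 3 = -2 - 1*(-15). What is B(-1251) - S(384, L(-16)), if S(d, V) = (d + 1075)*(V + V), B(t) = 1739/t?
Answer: -58408427/1251 ≈ -46689.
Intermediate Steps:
L(T) = 16 (L(T) = 3 + (-2 - 1*(-15)) = 3 + (-2 + 15) = 3 + 13 = 16)
S(d, V) = 2*V*(1075 + d) (S(d, V) = (1075 + d)*(2*V) = 2*V*(1075 + d))
B(-1251) - S(384, L(-16)) = 1739/(-1251) - 2*16*(1075 + 384) = 1739*(-1/1251) - 2*16*1459 = -1739/1251 - 1*46688 = -1739/1251 - 46688 = -58408427/1251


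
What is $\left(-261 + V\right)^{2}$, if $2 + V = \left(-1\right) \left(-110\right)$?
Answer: $23409$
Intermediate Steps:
$V = 108$ ($V = -2 - -110 = -2 + 110 = 108$)
$\left(-261 + V\right)^{2} = \left(-261 + 108\right)^{2} = \left(-153\right)^{2} = 23409$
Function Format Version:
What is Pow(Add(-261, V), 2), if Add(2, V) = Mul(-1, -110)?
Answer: 23409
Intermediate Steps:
V = 108 (V = Add(-2, Mul(-1, -110)) = Add(-2, 110) = 108)
Pow(Add(-261, V), 2) = Pow(Add(-261, 108), 2) = Pow(-153, 2) = 23409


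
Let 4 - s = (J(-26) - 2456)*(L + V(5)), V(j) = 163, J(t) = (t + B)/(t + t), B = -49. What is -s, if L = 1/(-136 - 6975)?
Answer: -36986126173/92443 ≈ -4.0010e+5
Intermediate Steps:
J(t) = (-49 + t)/(2*t) (J(t) = (t - 49)/(t + t) = (-49 + t)/((2*t)) = (-49 + t)*(1/(2*t)) = (-49 + t)/(2*t))
L = -1/7111 (L = 1/(-7111) = -1/7111 ≈ -0.00014063)
s = 36986126173/92443 (s = 4 - ((1/2)*(-49 - 26)/(-26) - 2456)*(-1/7111 + 163) = 4 - ((1/2)*(-1/26)*(-75) - 2456)*1159092/7111 = 4 - (75/52 - 2456)*1159092/7111 = 4 - (-127637)*1159092/(52*7111) = 4 - 1*(-36985756401/92443) = 4 + 36985756401/92443 = 36986126173/92443 ≈ 4.0010e+5)
-s = -1*36986126173/92443 = -36986126173/92443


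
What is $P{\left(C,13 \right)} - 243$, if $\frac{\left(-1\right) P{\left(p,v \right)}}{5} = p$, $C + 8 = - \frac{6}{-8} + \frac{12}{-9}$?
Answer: $- \frac{2401}{12} \approx -200.08$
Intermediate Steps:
$C = - \frac{103}{12}$ ($C = -8 + \left(- \frac{6}{-8} + \frac{12}{-9}\right) = -8 + \left(\left(-6\right) \left(- \frac{1}{8}\right) + 12 \left(- \frac{1}{9}\right)\right) = -8 + \left(\frac{3}{4} - \frac{4}{3}\right) = -8 - \frac{7}{12} = - \frac{103}{12} \approx -8.5833$)
$P{\left(p,v \right)} = - 5 p$
$P{\left(C,13 \right)} - 243 = \left(-5\right) \left(- \frac{103}{12}\right) - 243 = \frac{515}{12} - 243 = - \frac{2401}{12}$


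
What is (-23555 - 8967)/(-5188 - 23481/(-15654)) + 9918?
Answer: 4475846/451 ≈ 9924.3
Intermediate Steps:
(-23555 - 8967)/(-5188 - 23481/(-15654)) + 9918 = -32522/(-5188 - 23481*(-1/15654)) + 9918 = -32522/(-5188 + 3/2) + 9918 = -32522/(-10373/2) + 9918 = -32522*(-2/10373) + 9918 = 2828/451 + 9918 = 4475846/451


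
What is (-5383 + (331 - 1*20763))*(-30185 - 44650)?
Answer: 1931865525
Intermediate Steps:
(-5383 + (331 - 1*20763))*(-30185 - 44650) = (-5383 + (331 - 20763))*(-74835) = (-5383 - 20432)*(-74835) = -25815*(-74835) = 1931865525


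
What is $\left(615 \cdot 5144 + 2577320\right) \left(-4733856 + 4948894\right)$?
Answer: $1234507353440$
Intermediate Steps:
$\left(615 \cdot 5144 + 2577320\right) \left(-4733856 + 4948894\right) = \left(3163560 + 2577320\right) 215038 = 5740880 \cdot 215038 = 1234507353440$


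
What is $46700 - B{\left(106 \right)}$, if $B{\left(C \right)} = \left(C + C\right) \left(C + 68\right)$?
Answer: $9812$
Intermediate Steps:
$B{\left(C \right)} = 2 C \left(68 + C\right)$
$46700 - B{\left(106 \right)} = 46700 - 2 \cdot 106 \left(68 + 106\right) = 46700 - 2 \cdot 106 \cdot 174 = 46700 - 36888 = 9812$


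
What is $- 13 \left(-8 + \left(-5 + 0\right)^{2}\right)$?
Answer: $-221$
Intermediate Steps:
$- 13 \left(-8 + \left(-5 + 0\right)^{2}\right) = - 13 \left(-8 + \left(-5\right)^{2}\right) = - 13 \left(-8 + 25\right) = \left(-13\right) 17 = -221$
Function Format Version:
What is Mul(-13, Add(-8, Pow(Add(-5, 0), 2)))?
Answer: -221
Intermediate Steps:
Mul(-13, Add(-8, Pow(Add(-5, 0), 2))) = Mul(-13, Add(-8, Pow(-5, 2))) = Mul(-13, Add(-8, 25)) = Mul(-13, 17) = -221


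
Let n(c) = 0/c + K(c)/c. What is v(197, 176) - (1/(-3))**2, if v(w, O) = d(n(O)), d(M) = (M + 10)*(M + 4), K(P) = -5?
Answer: 11009729/278784 ≈ 39.492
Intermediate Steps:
n(c) = -5/c (n(c) = 0/c - 5/c = 0 - 5/c = -5/c)
d(M) = (4 + M)*(10 + M) (d(M) = (10 + M)*(4 + M) = (4 + M)*(10 + M))
v(w, O) = 40 - 70/O + 25/O**2 (v(w, O) = 40 + (-5/O)**2 + 14*(-5/O) = 40 + 25/O**2 - 70/O = 40 - 70/O + 25/O**2)
v(197, 176) - (1/(-3))**2 = (40 - 70/176 + 25/176**2) - (1/(-3))**2 = (40 - 70*1/176 + 25*(1/30976)) - (-1/3)**2 = (40 - 35/88 + 25/30976) - 1*1/9 = 1226745/30976 - 1/9 = 11009729/278784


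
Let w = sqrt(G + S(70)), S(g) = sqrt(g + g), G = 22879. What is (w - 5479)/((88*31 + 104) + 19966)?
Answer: -5479/22798 + sqrt(22879 + 2*sqrt(35))/22798 ≈ -0.23369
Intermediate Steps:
S(g) = sqrt(2)*sqrt(g) (S(g) = sqrt(2*g) = sqrt(2)*sqrt(g))
w = sqrt(22879 + 2*sqrt(35)) (w = sqrt(22879 + sqrt(2)*sqrt(70)) = sqrt(22879 + 2*sqrt(35)) ≈ 151.30)
(w - 5479)/((88*31 + 104) + 19966) = (sqrt(22879 + 2*sqrt(35)) - 5479)/((88*31 + 104) + 19966) = (-5479 + sqrt(22879 + 2*sqrt(35)))/((2728 + 104) + 19966) = (-5479 + sqrt(22879 + 2*sqrt(35)))/(2832 + 19966) = (-5479 + sqrt(22879 + 2*sqrt(35)))/22798 = (-5479 + sqrt(22879 + 2*sqrt(35)))*(1/22798) = -5479/22798 + sqrt(22879 + 2*sqrt(35))/22798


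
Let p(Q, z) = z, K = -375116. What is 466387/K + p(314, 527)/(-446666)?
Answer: -104258450937/83775781628 ≈ -1.2445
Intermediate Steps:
466387/K + p(314, 527)/(-446666) = 466387/(-375116) + 527/(-446666) = 466387*(-1/375116) + 527*(-1/446666) = -466387/375116 - 527/446666 = -104258450937/83775781628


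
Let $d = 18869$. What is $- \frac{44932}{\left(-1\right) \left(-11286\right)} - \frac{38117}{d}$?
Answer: $- \frac{639005185}{106477767} \approx -6.0013$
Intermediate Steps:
$- \frac{44932}{\left(-1\right) \left(-11286\right)} - \frac{38117}{d} = - \frac{44932}{\left(-1\right) \left(-11286\right)} - \frac{38117}{18869} = - \frac{44932}{11286} - \frac{38117}{18869} = \left(-44932\right) \frac{1}{11286} - \frac{38117}{18869} = - \frac{22466}{5643} - \frac{38117}{18869} = - \frac{639005185}{106477767}$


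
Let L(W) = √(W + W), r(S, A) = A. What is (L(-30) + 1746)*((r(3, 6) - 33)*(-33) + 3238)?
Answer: 7209234 + 8258*I*√15 ≈ 7.2092e+6 + 31983.0*I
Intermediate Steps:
L(W) = √2*√W (L(W) = √(2*W) = √2*√W)
(L(-30) + 1746)*((r(3, 6) - 33)*(-33) + 3238) = (√2*√(-30) + 1746)*((6 - 33)*(-33) + 3238) = (√2*(I*√30) + 1746)*(-27*(-33) + 3238) = (2*I*√15 + 1746)*(891 + 3238) = (1746 + 2*I*√15)*4129 = 7209234 + 8258*I*√15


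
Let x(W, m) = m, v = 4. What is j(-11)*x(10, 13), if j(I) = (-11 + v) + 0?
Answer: -91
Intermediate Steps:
j(I) = -7 (j(I) = (-11 + 4) + 0 = -7 + 0 = -7)
j(-11)*x(10, 13) = -7*13 = -91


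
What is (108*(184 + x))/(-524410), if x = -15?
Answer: -9126/262205 ≈ -0.034805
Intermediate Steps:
(108*(184 + x))/(-524410) = (108*(184 - 15))/(-524410) = (108*169)*(-1/524410) = 18252*(-1/524410) = -9126/262205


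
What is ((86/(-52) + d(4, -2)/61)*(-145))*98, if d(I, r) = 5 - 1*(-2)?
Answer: 17343305/793 ≈ 21871.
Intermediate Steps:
d(I, r) = 7 (d(I, r) = 5 + 2 = 7)
((86/(-52) + d(4, -2)/61)*(-145))*98 = ((86/(-52) + 7/61)*(-145))*98 = ((86*(-1/52) + 7*(1/61))*(-145))*98 = ((-43/26 + 7/61)*(-145))*98 = -2441/1586*(-145)*98 = (353945/1586)*98 = 17343305/793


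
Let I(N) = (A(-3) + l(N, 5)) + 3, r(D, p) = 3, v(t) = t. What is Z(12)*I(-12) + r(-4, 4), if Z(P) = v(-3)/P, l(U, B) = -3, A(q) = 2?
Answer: 5/2 ≈ 2.5000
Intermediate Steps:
Z(P) = -3/P
I(N) = 2 (I(N) = (2 - 3) + 3 = -1 + 3 = 2)
Z(12)*I(-12) + r(-4, 4) = -3/12*2 + 3 = -3*1/12*2 + 3 = -1/4*2 + 3 = -1/2 + 3 = 5/2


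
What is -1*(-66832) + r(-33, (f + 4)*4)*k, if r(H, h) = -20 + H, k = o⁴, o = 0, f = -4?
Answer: 66832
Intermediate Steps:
k = 0 (k = 0⁴ = 0)
-1*(-66832) + r(-33, (f + 4)*4)*k = -1*(-66832) + (-20 - 33)*0 = 66832 - 53*0 = 66832 + 0 = 66832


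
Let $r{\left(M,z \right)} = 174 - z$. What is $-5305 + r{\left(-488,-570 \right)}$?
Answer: $-4561$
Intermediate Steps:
$-5305 + r{\left(-488,-570 \right)} = -5305 + \left(174 - -570\right) = -5305 + \left(174 + 570\right) = -5305 + 744 = -4561$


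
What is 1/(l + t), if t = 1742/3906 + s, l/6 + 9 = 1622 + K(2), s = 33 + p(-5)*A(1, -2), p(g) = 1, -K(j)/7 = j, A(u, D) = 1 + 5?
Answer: 1953/18814120 ≈ 0.00010380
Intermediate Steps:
A(u, D) = 6
K(j) = -7*j
s = 39 (s = 33 + 1*6 = 33 + 6 = 39)
l = 9594 (l = -54 + 6*(1622 - 7*2) = -54 + 6*(1622 - 14) = -54 + 6*1608 = -54 + 9648 = 9594)
t = 77038/1953 (t = 1742/3906 + 39 = 1742*(1/3906) + 39 = 871/1953 + 39 = 77038/1953 ≈ 39.446)
1/(l + t) = 1/(9594 + 77038/1953) = 1/(18814120/1953) = 1953/18814120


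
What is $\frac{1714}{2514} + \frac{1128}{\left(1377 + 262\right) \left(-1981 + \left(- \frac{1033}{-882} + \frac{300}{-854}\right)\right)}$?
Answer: $\frac{149568946510735}{219491314835727} \approx 0.68143$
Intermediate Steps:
$\frac{1714}{2514} + \frac{1128}{\left(1377 + 262\right) \left(-1981 + \left(- \frac{1033}{-882} + \frac{300}{-854}\right)\right)} = 1714 \cdot \frac{1}{2514} + \frac{1128}{1639 \left(-1981 + \left(\left(-1033\right) \left(- \frac{1}{882}\right) + 300 \left(- \frac{1}{854}\right)\right)\right)} = \frac{857}{1257} + \frac{1128}{1639 \left(-1981 + \left(\frac{1033}{882} - \frac{150}{427}\right)\right)} = \frac{857}{1257} + \frac{1128}{1639 \left(-1981 + \frac{44113}{53802}\right)} = \frac{857}{1257} + \frac{1128}{1639 \left(- \frac{106537649}{53802}\right)} = \frac{857}{1257} + \frac{1128}{- \frac{174615206711}{53802}} = \frac{857}{1257} + 1128 \left(- \frac{53802}{174615206711}\right) = \frac{857}{1257} - \frac{60688656}{174615206711} = \frac{149568946510735}{219491314835727}$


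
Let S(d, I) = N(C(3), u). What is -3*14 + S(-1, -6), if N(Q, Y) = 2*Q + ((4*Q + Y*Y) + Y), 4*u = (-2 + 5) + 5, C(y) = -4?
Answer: -60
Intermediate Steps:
u = 2 (u = ((-2 + 5) + 5)/4 = (3 + 5)/4 = (¼)*8 = 2)
N(Q, Y) = Y + Y² + 6*Q (N(Q, Y) = 2*Q + ((4*Q + Y²) + Y) = 2*Q + ((Y² + 4*Q) + Y) = 2*Q + (Y + Y² + 4*Q) = Y + Y² + 6*Q)
S(d, I) = -18 (S(d, I) = 2 + 2² + 6*(-4) = 2 + 4 - 24 = -18)
-3*14 + S(-1, -6) = -3*14 - 18 = -42 - 18 = -60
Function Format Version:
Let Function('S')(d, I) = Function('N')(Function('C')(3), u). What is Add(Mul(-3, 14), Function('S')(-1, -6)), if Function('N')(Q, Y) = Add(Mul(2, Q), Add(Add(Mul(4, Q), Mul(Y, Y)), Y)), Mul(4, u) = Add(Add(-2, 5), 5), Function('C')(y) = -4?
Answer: -60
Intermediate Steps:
u = 2 (u = Mul(Rational(1, 4), Add(Add(-2, 5), 5)) = Mul(Rational(1, 4), Add(3, 5)) = Mul(Rational(1, 4), 8) = 2)
Function('N')(Q, Y) = Add(Y, Pow(Y, 2), Mul(6, Q)) (Function('N')(Q, Y) = Add(Mul(2, Q), Add(Add(Mul(4, Q), Pow(Y, 2)), Y)) = Add(Mul(2, Q), Add(Add(Pow(Y, 2), Mul(4, Q)), Y)) = Add(Mul(2, Q), Add(Y, Pow(Y, 2), Mul(4, Q))) = Add(Y, Pow(Y, 2), Mul(6, Q)))
Function('S')(d, I) = -18 (Function('S')(d, I) = Add(2, Pow(2, 2), Mul(6, -4)) = Add(2, 4, -24) = -18)
Add(Mul(-3, 14), Function('S')(-1, -6)) = Add(Mul(-3, 14), -18) = Add(-42, -18) = -60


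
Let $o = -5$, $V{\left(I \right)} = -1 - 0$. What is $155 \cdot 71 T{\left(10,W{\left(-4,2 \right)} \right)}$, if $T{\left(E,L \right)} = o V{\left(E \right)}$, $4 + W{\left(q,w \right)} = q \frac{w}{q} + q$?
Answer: $55025$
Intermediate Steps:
$V{\left(I \right)} = -1$ ($V{\left(I \right)} = -1 + 0 = -1$)
$W{\left(q,w \right)} = -4 + q + w$ ($W{\left(q,w \right)} = -4 + \left(q \frac{w}{q} + q\right) = -4 + \left(w + q\right) = -4 + \left(q + w\right) = -4 + q + w$)
$T{\left(E,L \right)} = 5$ ($T{\left(E,L \right)} = \left(-5\right) \left(-1\right) = 5$)
$155 \cdot 71 T{\left(10,W{\left(-4,2 \right)} \right)} = 155 \cdot 71 \cdot 5 = 11005 \cdot 5 = 55025$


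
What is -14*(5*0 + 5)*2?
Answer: -140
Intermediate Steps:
-14*(5*0 + 5)*2 = -14*(0 + 5)*2 = -14*5*2 = -70*2 = -140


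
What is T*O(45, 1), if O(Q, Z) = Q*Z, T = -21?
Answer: -945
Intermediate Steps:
T*O(45, 1) = -945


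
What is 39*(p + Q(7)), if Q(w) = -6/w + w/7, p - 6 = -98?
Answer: -25077/7 ≈ -3582.4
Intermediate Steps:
p = -92 (p = 6 - 98 = -92)
Q(w) = -6/w + w/7 (Q(w) = -6/w + w*(⅐) = -6/w + w/7)
39*(p + Q(7)) = 39*(-92 + (-6/7 + (⅐)*7)) = 39*(-92 + (-6*⅐ + 1)) = 39*(-92 + (-6/7 + 1)) = 39*(-92 + ⅐) = 39*(-643/7) = -25077/7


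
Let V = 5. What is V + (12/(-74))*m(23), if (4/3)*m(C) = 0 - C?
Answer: 577/74 ≈ 7.7973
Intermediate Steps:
m(C) = -3*C/4 (m(C) = 3*(0 - C)/4 = 3*(-C)/4 = -3*C/4)
V + (12/(-74))*m(23) = 5 + (12/(-74))*(-¾*23) = 5 + (12*(-1/74))*(-69/4) = 5 - 6/37*(-69/4) = 5 + 207/74 = 577/74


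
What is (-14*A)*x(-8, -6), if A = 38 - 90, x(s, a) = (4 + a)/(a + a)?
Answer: 364/3 ≈ 121.33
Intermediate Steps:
x(s, a) = (4 + a)/(2*a) (x(s, a) = (4 + a)/((2*a)) = (4 + a)*(1/(2*a)) = (4 + a)/(2*a))
A = -52
(-14*A)*x(-8, -6) = (-14*(-52))*((½)*(4 - 6)/(-6)) = 728*((½)*(-⅙)*(-2)) = 728*(⅙) = 364/3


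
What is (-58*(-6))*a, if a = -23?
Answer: -8004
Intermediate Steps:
(-58*(-6))*a = -58*(-6)*(-23) = 348*(-23) = -8004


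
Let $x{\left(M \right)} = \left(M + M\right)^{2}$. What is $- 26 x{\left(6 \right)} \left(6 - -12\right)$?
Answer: $-67392$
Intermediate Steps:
$x{\left(M \right)} = 4 M^{2}$ ($x{\left(M \right)} = \left(2 M\right)^{2} = 4 M^{2}$)
$- 26 x{\left(6 \right)} \left(6 - -12\right) = - 26 \cdot 4 \cdot 6^{2} \left(6 - -12\right) = - 26 \cdot 4 \cdot 36 \left(6 + 12\right) = \left(-26\right) 144 \cdot 18 = \left(-3744\right) 18 = -67392$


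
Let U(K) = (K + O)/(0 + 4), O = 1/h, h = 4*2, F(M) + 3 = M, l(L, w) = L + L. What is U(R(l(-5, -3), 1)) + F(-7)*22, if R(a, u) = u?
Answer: -7031/32 ≈ -219.72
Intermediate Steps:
l(L, w) = 2*L
F(M) = -3 + M
h = 8
O = ⅛ (O = 1/8 = ⅛ ≈ 0.12500)
U(K) = 1/32 + K/4 (U(K) = (K + ⅛)/(0 + 4) = (⅛ + K)/4 = (⅛ + K)*(¼) = 1/32 + K/4)
U(R(l(-5, -3), 1)) + F(-7)*22 = (1/32 + (¼)*1) + (-3 - 7)*22 = (1/32 + ¼) - 10*22 = 9/32 - 220 = -7031/32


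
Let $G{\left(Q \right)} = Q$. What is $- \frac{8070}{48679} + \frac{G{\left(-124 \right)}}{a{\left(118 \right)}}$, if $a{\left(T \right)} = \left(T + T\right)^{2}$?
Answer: $- \frac{113875729}{677806396} \approx -0.16801$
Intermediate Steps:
$a{\left(T \right)} = 4 T^{2}$ ($a{\left(T \right)} = \left(2 T\right)^{2} = 4 T^{2}$)
$- \frac{8070}{48679} + \frac{G{\left(-124 \right)}}{a{\left(118 \right)}} = - \frac{8070}{48679} - \frac{124}{4 \cdot 118^{2}} = \left(-8070\right) \frac{1}{48679} - \frac{124}{4 \cdot 13924} = - \frac{8070}{48679} - \frac{124}{55696} = - \frac{8070}{48679} - \frac{31}{13924} = - \frac{113875729}{677806396}$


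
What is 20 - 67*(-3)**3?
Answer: 1829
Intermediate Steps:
20 - 67*(-3)**3 = 20 - 67*(-27) = 20 + 1809 = 1829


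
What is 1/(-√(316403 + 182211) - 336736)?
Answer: -168368/56695317541 + 61*√134/113390635082 ≈ -2.9635e-6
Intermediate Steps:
1/(-√(316403 + 182211) - 336736) = 1/(-√498614 - 336736) = 1/(-61*√134 - 336736) = 1/(-336736 - 61*√134)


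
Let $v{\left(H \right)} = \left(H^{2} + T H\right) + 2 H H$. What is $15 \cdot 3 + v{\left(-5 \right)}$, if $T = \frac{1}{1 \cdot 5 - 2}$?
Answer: $\frac{355}{3} \approx 118.33$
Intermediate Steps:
$T = \frac{1}{3}$ ($T = \frac{1}{5 - 2} = \frac{1}{3} \approx 0.33333$)
$v{\left(H \right)} = 3 H^{2} + \frac{H}{3}$ ($v{\left(H \right)} = \left(H^{2} + \frac{H}{3}\right) + 2 H H = \left(H^{2} + \frac{H}{3}\right) + 2 H^{2} = 3 H^{2} + \frac{H}{3}$)
$15 \cdot 3 + v{\left(-5 \right)} = 15 \cdot 3 + \frac{1}{3} \left(-5\right) \left(1 + 9 \left(-5\right)\right) = 45 + \frac{1}{3} \left(-5\right) \left(1 - 45\right) = 45 + \frac{1}{3} \left(-5\right) \left(-44\right) = 45 + \frac{220}{3} = \frac{355}{3}$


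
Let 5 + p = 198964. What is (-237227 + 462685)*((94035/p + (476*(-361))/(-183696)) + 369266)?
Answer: 380346943192839298333/4568496558 ≈ 8.3254e+10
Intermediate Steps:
p = 198959 (p = -5 + 198964 = 198959)
(-237227 + 462685)*((94035/p + (476*(-361))/(-183696)) + 369266) = (-237227 + 462685)*((94035/198959 + (476*(-361))/(-183696)) + 369266) = 225458*((94035*(1/198959) - 171836*(-1/183696)) + 369266) = 225458*((94035/198959 + 42959/45924) + 369266) = 225458*(12865543021/9136993116 + 369266) = 225458*(3373993765515877/9136993116) = 380346943192839298333/4568496558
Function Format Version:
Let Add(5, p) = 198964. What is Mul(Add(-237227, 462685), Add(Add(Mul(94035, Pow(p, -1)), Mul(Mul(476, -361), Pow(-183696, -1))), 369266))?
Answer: Rational(380346943192839298333, 4568496558) ≈ 8.3254e+10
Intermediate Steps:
p = 198959 (p = Add(-5, 198964) = 198959)
Mul(Add(-237227, 462685), Add(Add(Mul(94035, Pow(p, -1)), Mul(Mul(476, -361), Pow(-183696, -1))), 369266)) = Mul(Add(-237227, 462685), Add(Add(Mul(94035, Pow(198959, -1)), Mul(Mul(476, -361), Pow(-183696, -1))), 369266)) = Mul(225458, Add(Add(Mul(94035, Rational(1, 198959)), Mul(-171836, Rational(-1, 183696))), 369266)) = Mul(225458, Add(Add(Rational(94035, 198959), Rational(42959, 45924)), 369266)) = Mul(225458, Add(Rational(12865543021, 9136993116), 369266)) = Mul(225458, Rational(3373993765515877, 9136993116)) = Rational(380346943192839298333, 4568496558)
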